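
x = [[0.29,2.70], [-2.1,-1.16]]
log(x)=[[1.40, 2.10], [-1.63, 0.27]]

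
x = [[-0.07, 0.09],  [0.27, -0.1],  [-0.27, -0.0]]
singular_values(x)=[0.4, 0.1]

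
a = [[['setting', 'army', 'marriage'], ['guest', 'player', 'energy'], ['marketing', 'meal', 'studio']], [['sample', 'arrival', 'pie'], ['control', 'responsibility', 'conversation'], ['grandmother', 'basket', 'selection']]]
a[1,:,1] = ['arrival', 'responsibility', 'basket']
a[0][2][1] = 'meal'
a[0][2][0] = 'marketing'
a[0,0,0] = 'setting'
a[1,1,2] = 'conversation'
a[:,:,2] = [['marriage', 'energy', 'studio'], ['pie', 'conversation', 'selection']]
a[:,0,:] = [['setting', 'army', 'marriage'], ['sample', 'arrival', 'pie']]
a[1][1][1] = 'responsibility'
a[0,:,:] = [['setting', 'army', 'marriage'], ['guest', 'player', 'energy'], ['marketing', 'meal', 'studio']]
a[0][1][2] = 'energy'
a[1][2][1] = 'basket'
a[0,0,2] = 'marriage'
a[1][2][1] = 'basket'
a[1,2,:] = ['grandmother', 'basket', 'selection']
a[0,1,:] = ['guest', 'player', 'energy']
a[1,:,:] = [['sample', 'arrival', 'pie'], ['control', 'responsibility', 'conversation'], ['grandmother', 'basket', 'selection']]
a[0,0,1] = 'army'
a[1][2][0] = 'grandmother'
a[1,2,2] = 'selection'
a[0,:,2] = ['marriage', 'energy', 'studio']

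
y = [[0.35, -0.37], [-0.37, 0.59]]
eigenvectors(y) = [[-0.81,  0.59], [-0.59,  -0.81]]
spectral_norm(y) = 0.86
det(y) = 0.07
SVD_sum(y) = [[0.30, -0.41], [-0.41, 0.56]] + [[0.05, 0.04], [0.04, 0.03]]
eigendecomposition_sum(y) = [[0.05, 0.04], [0.04, 0.03]] + [[0.3, -0.41],[-0.41, 0.56]]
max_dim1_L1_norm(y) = 0.96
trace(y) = 0.94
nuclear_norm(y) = 0.94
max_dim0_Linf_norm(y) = 0.59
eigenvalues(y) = [0.08, 0.86]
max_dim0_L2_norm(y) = 0.7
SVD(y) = [[-0.59, 0.81],[0.81, 0.59]] @ diag([0.8589730067755345, 0.08102699322446545]) @ [[-0.59, 0.81], [0.81, 0.59]]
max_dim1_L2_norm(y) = 0.7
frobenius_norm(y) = 0.86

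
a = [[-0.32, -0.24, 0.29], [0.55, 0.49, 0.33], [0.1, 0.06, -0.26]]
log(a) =[[(-7.4+5.01j), -1.87+1.75j, (-9.84+1.99j)], [7.47-5.10j, (1.06-1.64j), 11.48-5.44j], [(-0.75-0.21j), -0.24-0.20j, -2.06+2.92j]]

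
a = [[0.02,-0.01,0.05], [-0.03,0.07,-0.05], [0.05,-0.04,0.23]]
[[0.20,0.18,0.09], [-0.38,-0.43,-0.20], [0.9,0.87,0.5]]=a @ [[-0.58, -2.13, -2.75], [-3.11, -4.66, -2.30], [3.52, 3.45, 2.36]]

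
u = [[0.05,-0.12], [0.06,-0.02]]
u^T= [[0.05, 0.06],[-0.12, -0.02]]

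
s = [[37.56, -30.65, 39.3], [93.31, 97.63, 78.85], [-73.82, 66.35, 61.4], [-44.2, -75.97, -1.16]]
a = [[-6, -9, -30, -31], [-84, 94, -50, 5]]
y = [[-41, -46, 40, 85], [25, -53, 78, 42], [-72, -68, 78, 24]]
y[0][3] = 85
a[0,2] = -30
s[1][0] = 93.31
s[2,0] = -73.82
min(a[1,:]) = -84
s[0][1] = -30.65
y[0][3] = 85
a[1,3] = 5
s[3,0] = -44.2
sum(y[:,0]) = -88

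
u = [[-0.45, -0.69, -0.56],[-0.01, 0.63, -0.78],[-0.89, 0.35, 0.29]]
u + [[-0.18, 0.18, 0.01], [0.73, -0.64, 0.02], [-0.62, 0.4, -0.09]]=[[-0.63, -0.51, -0.55], [0.72, -0.01, -0.76], [-1.51, 0.75, 0.2]]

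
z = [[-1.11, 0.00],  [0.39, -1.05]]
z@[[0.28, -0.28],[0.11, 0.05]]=[[-0.31, 0.31],[-0.01, -0.16]]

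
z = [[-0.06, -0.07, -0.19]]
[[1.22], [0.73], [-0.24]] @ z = [[-0.07,-0.09,-0.23], [-0.04,-0.05,-0.14], [0.01,0.02,0.05]]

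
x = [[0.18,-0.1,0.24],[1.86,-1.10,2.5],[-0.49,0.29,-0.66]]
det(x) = 0.00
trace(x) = -1.58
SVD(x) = [[-0.09, 1.0, -0.0], [-0.96, -0.09, 0.26], [0.25, 0.02, 0.97]] @ diag([3.4321082837796046, 0.005661300572179707, 0.0008234605308946369]) @ [[-0.56, 0.33, -0.76], [0.36, 0.92, 0.14], [0.74, -0.20, -0.64]]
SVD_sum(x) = [[0.18, -0.11, 0.24], [1.86, -1.1, 2.5], [-0.49, 0.29, -0.66]] + [[0.0,0.01,0.0], [-0.00,-0.00,-0.0], [0.00,0.0,0.0]] + [[-0.00, 0.0, 0.0], [0.00, -0.0, -0.00], [0.00, -0.00, -0.00]]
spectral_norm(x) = 3.43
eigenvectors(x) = [[0.09, 0.65, -0.69],  [0.96, 0.74, 0.32],  [-0.25, -0.15, 0.65]]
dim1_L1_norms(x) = [0.52, 5.46, 1.44]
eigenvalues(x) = [-1.59, 0.01, -0.0]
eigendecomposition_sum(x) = [[0.17, -0.10, 0.23], [1.85, -1.1, 2.49], [-0.49, 0.29, -0.66]] + [[0.01, 0.0, 0.01], [0.01, 0.00, 0.01], [-0.0, -0.0, -0.0]] + [[-0.0, 0.0, 0.00], [0.00, -0.00, -0.00], [0.0, -0.00, -0.00]]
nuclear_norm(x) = 3.44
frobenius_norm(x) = 3.43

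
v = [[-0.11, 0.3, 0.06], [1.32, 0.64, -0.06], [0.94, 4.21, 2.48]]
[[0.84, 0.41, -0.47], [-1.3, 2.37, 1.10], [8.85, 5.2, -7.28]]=v @ [[-1.86, 0.78, 1.09], [1.90, 1.95, -0.73], [1.05, -1.51, -2.11]]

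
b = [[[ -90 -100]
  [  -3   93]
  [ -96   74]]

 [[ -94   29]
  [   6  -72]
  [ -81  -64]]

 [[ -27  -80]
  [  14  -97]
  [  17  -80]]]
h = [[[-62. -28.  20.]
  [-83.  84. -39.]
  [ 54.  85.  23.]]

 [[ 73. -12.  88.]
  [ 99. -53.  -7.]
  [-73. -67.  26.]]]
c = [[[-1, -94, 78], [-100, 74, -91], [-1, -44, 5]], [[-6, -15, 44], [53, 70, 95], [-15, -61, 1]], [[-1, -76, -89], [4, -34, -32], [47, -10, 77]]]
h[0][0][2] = 20.0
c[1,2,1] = -61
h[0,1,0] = -83.0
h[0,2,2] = 23.0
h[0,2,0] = 54.0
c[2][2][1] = -10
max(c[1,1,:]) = 95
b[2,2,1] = -80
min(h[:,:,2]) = -39.0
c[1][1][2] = 95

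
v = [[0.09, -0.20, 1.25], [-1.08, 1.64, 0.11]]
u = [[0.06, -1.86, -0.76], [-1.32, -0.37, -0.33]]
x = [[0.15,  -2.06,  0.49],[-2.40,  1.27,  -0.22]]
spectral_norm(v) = 1.98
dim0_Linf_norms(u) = [1.32, 1.86, 0.76]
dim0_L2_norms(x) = [2.4, 2.42, 0.54]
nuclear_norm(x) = 4.66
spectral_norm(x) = 3.06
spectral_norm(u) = 2.09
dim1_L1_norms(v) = [1.54, 2.83]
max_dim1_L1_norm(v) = 2.83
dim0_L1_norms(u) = [1.38, 2.23, 1.09]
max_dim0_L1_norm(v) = 1.84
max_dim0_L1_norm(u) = 2.23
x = v + u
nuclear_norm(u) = 3.38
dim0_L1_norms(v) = [1.17, 1.84, 1.36]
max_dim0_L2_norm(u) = 1.9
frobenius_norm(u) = 2.46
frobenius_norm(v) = 2.34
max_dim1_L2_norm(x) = 2.72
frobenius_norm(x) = 3.45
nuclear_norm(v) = 3.23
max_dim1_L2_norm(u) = 2.01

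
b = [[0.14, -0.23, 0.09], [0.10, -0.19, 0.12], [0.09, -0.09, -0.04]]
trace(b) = -0.09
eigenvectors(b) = [[0.73+0.00j,  0.73-0.00j,  (-0.71+0j)], [0.58-0.11j,  0.58+0.11j,  -0.71+0.00j], [0.33-0.02j,  0.33+0.02j,  (-0+0j)]]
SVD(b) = [[-0.73, 0.06, -0.68], [-0.63, -0.45, 0.64], [-0.27, 0.89, 0.37]] @ diag([0.38707121848206555, 0.09522950346513387, 0.0026857945925081116]) @ [[-0.49, 0.8, -0.34], [0.46, -0.09, -0.88], [0.74, 0.59, 0.32]]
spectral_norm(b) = 0.39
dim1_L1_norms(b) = [0.46, 0.41, 0.22]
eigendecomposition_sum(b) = [[(0.1+0.01j), (-0.1-0.01j), (-0.05+0.03j)], [(0.08-0.01j), (-0.08+0.01j), (-0.03+0.03j)], [(0.05+0j), -0.04-0.00j, -0.02+0.02j]] + [[(0.1-0.01j), (-0.1+0.01j), -0.05-0.03j],  [0.08+0.01j, -0.08-0.01j, (-0.03-0.03j)],  [(0.05-0j), (-0.04+0j), -0.02-0.02j]] + [[-0.06-0.00j, -0.03+0.00j, (0.18+0j)], [-0.06-0.00j, -0.03+0.00j, (0.18+0j)], [-0.00-0.00j, (-0+0j), 0j]]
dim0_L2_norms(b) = [0.19, 0.31, 0.16]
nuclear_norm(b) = 0.48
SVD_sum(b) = [[0.14, -0.23, 0.1], [0.12, -0.19, 0.08], [0.05, -0.08, 0.03]] + [[0.0, -0.00, -0.01], [-0.02, 0.0, 0.04], [0.04, -0.01, -0.08]] + [[-0.0, -0.00, -0.0], [0.0, 0.00, 0.0], [0.00, 0.00, 0.00]]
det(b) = -0.00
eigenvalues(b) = [(-0+0.03j), (-0-0.03j), (-0.09+0j)]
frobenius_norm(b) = 0.40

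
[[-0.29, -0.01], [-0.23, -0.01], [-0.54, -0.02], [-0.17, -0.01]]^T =[[-0.29, -0.23, -0.54, -0.17], [-0.01, -0.01, -0.02, -0.01]]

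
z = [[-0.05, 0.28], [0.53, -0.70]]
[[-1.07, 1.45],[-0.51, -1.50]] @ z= [[0.82, -1.31], [-0.77, 0.91]]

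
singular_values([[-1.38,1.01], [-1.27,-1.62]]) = [2.06, 1.71]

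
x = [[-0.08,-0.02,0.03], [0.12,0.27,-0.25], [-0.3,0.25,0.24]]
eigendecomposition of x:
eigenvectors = [[0.77+0.00j, (0.02-0.06j), (0.02+0.06j)], [0.18+0.00j, (0.04+0.69j), (0.04-0.69j)], [(0.61+0j), 0.72+0.00j, (0.72-0j)]]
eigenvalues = [(-0.06+0j), (0.25+0.26j), (0.25-0.26j)]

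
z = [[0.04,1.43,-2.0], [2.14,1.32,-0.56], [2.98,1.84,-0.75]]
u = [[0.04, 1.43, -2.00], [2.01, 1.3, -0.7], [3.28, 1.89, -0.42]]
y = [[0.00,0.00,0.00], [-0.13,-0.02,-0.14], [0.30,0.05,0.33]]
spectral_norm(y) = 0.49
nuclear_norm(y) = 0.49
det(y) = 0.00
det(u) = -1.11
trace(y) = 0.31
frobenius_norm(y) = 0.49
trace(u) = 0.92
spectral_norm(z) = 4.61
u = z + y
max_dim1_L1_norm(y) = 0.68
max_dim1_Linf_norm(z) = 2.98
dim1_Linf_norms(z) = [2.0, 2.14, 2.98]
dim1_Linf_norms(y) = [0.0, 0.14, 0.33]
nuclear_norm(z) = 6.68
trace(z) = 0.61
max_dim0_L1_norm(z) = 5.16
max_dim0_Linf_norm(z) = 2.98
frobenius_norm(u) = 5.17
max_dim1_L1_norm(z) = 5.57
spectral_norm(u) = 4.70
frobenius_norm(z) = 5.05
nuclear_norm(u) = 6.97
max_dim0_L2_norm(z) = 3.67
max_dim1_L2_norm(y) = 0.45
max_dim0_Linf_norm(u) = 3.28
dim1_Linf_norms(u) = [2.0, 2.01, 3.28]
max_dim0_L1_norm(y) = 0.47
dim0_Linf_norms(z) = [2.98, 1.84, 2.0]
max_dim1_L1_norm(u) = 5.59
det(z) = -0.10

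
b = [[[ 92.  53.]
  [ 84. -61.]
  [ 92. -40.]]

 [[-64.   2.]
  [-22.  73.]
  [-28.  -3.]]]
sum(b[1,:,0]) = -114.0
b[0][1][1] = -61.0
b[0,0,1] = 53.0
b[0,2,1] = -40.0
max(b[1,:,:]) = 73.0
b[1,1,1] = 73.0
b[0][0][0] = 92.0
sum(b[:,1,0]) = 62.0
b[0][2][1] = -40.0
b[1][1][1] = 73.0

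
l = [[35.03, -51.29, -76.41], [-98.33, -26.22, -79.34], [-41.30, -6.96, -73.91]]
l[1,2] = -79.34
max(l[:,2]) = -73.91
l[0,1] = -51.29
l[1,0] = -98.33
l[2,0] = -41.3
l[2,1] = -6.96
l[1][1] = -26.22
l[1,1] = -26.22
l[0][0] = 35.03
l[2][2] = -73.91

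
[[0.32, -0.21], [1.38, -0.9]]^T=[[0.32, 1.38], [-0.21, -0.9]]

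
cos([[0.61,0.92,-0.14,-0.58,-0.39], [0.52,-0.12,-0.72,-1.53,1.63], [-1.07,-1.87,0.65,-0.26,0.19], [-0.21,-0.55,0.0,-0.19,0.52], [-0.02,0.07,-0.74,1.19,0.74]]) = [[0.61, -0.32, 0.14, 0.86, -0.19], [-0.38, 0.03, 0.55, -1.08, 0.17], [0.72, 0.48, 0.47, -1.4, 0.88], [0.14, -0.03, 0.01, 0.31, 0.20], [-0.12, -0.19, 0.37, -0.41, 0.56]]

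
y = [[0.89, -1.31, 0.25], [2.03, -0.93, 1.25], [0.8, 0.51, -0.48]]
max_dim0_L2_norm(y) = 2.36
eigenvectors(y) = [[-0.19-0.54j, -0.19+0.54j, (-0.4+0j)], [-0.70+0.00j, (-0.7-0j), (-0.5+0j)], [-0.41+0.13j, (-0.41-0.13j), (0.77+0j)]]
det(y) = -2.31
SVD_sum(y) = [[1.10, -0.70, 0.58],[1.96, -1.23, 1.03],[0.13, -0.09, 0.07]] + [[-0.31, -0.38, 0.13],[0.13, 0.16, -0.06],[0.61, 0.75, -0.26]] + [[0.09, -0.23, -0.46], [-0.06, 0.14, 0.28], [0.06, -0.15, -0.29]]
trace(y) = -0.52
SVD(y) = [[-0.49,  0.44,  0.75], [-0.87,  -0.19,  -0.46], [-0.06,  -0.88,  0.48]] @ diag([2.910514986459752, 1.135332624368552, 0.6995872680642541]) @ [[-0.77, 0.49, -0.41], [-0.61, -0.75, 0.26], [0.18, -0.45, -0.88]]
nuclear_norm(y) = 4.75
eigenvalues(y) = [(0.35+1.33j), (0.35-1.33j), (-1.23+0j)]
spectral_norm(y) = 2.91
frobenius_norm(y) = 3.20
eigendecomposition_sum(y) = [[(0.39+0.68j), -0.50-0.05j, -0.12+0.32j], [(0.94-0.16j), -0.27+0.55j, 0.32+0.27j], [0.51-0.27j, -0.05+0.37j, 0.23+0.10j]] + [[(0.39-0.68j), (-0.5+0.05j), (-0.12-0.32j)], [(0.94+0.16j), (-0.27-0.55j), (0.32-0.27j)], [0.51+0.27j, -0.05-0.37j, 0.23-0.10j]] + [[(0.12-0j), -0.32-0.00j, 0.49-0.00j], [(0.15-0j), (-0.4-0j), (0.62-0j)], [-0.23+0.00j, 0.61+0.00j, (-0.95+0j)]]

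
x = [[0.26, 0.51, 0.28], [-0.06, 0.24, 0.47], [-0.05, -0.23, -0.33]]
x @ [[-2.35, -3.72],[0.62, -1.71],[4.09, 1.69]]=[[0.85,  -1.37],  [2.21,  0.61],  [-1.37,  0.02]]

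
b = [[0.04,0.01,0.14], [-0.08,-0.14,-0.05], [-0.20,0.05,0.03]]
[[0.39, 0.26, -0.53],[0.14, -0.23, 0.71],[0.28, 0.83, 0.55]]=b@[[-1.28, -3.12, -3.63],[-1.42, 2.52, -2.05],[3.25, 2.54, -2.6]]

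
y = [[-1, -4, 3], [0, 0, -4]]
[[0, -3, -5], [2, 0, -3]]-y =[[1, 1, -8], [2, 0, 1]]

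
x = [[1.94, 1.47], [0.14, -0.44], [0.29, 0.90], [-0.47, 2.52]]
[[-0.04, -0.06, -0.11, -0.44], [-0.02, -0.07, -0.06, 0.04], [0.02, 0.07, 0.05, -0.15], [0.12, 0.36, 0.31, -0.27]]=x @ [[-0.05, -0.12, -0.13, -0.13], [0.04, 0.12, 0.1, -0.13]]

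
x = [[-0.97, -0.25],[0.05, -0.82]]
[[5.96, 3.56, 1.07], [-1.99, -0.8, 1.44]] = x @ [[-6.67, -3.86, -0.64],  [2.02, 0.74, -1.79]]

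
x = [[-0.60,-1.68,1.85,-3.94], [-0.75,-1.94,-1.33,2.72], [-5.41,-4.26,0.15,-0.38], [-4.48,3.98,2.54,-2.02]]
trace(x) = -4.41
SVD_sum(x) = [[-2.43, -0.18, 0.97, -1.24], [0.72, 0.05, -0.28, 0.36], [-4.21, -0.31, 1.67, -2.14], [-4.38, -0.32, 1.74, -2.22]] + [[0.05, 0.2, 0.07, -0.08], [-0.68, -2.73, -0.91, 1.03], [-1.03, -4.12, -1.37, 1.55], [0.85, 3.40, 1.13, -1.28]] + [[1.77, -1.68, 0.71, -2.68],[-0.81, 0.78, -0.33, 1.24],[-0.16, 0.16, -0.07, 0.25],[-0.96, 0.91, -0.38, 1.45]] + [[0.02, -0.02, 0.11, 0.05],[0.03, -0.04, 0.19, 0.09],[-0.01, 0.02, -0.08, -0.04],[0.01, -0.01, 0.05, 0.02]]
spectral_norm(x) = 7.84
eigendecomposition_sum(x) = [[(1.49+0j),(-1.54+0j),(0.18-0j),-1.60+0.00j], [-0.83+0.00j,0.85-0.00j,(-0.1+0j),(0.89-0j)], [-0.92+0.00j,0.94-0.00j,-0.11+0.00j,0.98-0.00j], [(-1.94+0j),(2-0j),(-0.23+0j),(2.08-0j)]] + [[(-1.21-0.83j), -1.69-1.31j, (0.17+0.54j), -0.29-0.34j], [0.20+0.52j, (0.25+0.77j), 0.06-0.21j, 0.02+0.17j], [-2.29-3.25j, (-3.08-4.91j), -0.06+1.53j, -0.42-1.13j], [(-1.58-1.64j), (-2.16-2.51j), 0.09+0.87j, (-0.34-0.6j)]] + [[(-1.21+0.83j), (-1.69+1.31j), (0.17-0.54j), -0.29+0.34j], [0.20-0.52j, (0.25-0.77j), 0.06+0.21j, (0.02-0.17j)], [-2.29+3.25j, -3.08+4.91j, (-0.06-1.53j), -0.42+1.13j], [(-1.58+1.64j), -2.16+2.51j, 0.09-0.87j, -0.34+0.60j]] + [[(0.32-0j), 3.23-0.00j, (1.33+0j), -1.76-0.00j], [(-0.32+0j), (-3.3+0j), (-1.35-0j), 1.79+0.00j], [0.09-0.00j, 0.95-0.00j, (0.39+0j), -0.52-0.00j], [(0.62-0j), (6.3-0j), 2.58+0.00j, (-3.43-0j)]]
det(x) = -67.24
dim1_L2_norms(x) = [4.7, 3.67, 6.9, 6.81]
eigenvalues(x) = [(4.32+0j), (-1.36+0.87j), (-1.36-0.87j), (-6.02+0j)]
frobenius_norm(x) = 11.39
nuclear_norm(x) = 19.55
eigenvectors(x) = [[-0.54+0.00j,0.28-0.10j,0.28+0.10j,0.41+0.00j], [(0.3+0j),(-0.11-0.03j),-0.11+0.03j,(-0.42+0j)], [(0.33+0j),(0.82+0j),(0.82-0j),0.12+0.00j], [(0.71+0j),0.46-0.07j,(0.46+0.07j),(0.8+0j)]]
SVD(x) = [[-0.37, 0.03, -0.81, -0.45], [0.11, -0.46, 0.37, -0.8], [-0.64, -0.69, 0.08, 0.34], [-0.67, 0.57, 0.44, -0.21]] @ diag([7.843482985185022, 6.883342774807381, 4.546606322957023, 0.27393037375816626]) @ [[0.84, 0.06, -0.33, 0.43], [0.22, 0.87, 0.29, -0.33], [-0.48, 0.46, -0.19, 0.73], [-0.14, 0.17, -0.88, -0.43]]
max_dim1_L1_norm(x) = 13.02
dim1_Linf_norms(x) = [3.94, 2.72, 5.41, 4.48]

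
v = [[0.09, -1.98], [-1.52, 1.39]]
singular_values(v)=[2.64, 1.09]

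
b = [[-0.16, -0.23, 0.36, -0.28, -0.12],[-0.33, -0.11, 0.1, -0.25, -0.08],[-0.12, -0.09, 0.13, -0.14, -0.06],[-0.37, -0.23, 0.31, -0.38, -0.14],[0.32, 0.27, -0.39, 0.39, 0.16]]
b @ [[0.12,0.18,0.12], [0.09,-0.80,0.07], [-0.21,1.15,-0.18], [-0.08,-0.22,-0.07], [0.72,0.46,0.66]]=[[-0.18,0.58,-0.16], [-0.11,0.16,-0.1], [-0.08,0.20,-0.07], [-0.20,0.49,-0.18], [0.23,-0.62,0.21]]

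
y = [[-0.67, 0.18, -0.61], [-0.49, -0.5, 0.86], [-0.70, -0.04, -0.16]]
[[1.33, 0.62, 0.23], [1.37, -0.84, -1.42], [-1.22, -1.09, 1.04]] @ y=[[-1.36, -0.08, -0.31], [0.49, 0.72, -1.33], [0.62, 0.28, -0.36]]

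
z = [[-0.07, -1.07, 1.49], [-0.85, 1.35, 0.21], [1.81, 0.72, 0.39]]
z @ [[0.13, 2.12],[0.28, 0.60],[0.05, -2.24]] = [[-0.23,  -4.13], [0.28,  -1.46], [0.46,  3.4]]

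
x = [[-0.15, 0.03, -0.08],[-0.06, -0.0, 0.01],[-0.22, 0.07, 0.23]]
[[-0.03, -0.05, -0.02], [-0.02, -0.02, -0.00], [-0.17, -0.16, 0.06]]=x @[[0.33, 0.31, 0.07], [-0.31, -0.72, 0.3], [-0.31, -0.17, 0.22]]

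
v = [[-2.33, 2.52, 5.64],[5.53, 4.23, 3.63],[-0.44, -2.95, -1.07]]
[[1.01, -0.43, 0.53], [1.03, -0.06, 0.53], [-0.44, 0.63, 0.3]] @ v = [[-4.96, -0.84, 3.57], [-2.96, 0.78, 5.02], [4.38, 0.67, -0.52]]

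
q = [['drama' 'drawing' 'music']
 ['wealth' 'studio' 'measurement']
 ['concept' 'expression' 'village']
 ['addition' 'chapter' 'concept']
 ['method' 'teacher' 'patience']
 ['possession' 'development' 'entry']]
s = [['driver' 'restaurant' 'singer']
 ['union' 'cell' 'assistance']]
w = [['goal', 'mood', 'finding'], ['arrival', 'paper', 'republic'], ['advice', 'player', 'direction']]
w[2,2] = 'direction'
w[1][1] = 'paper'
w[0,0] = 'goal'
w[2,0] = 'advice'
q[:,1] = ['drawing', 'studio', 'expression', 'chapter', 'teacher', 'development']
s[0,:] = ['driver', 'restaurant', 'singer']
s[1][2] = 'assistance'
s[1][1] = 'cell'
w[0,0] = 'goal'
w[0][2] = 'finding'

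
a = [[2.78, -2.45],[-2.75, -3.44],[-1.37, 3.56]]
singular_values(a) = [5.56, 4.1]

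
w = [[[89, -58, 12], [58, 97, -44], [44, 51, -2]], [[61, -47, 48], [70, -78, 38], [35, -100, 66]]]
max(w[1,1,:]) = 70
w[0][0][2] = 12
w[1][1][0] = 70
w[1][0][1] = -47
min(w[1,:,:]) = -100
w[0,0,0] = 89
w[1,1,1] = -78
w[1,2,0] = 35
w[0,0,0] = 89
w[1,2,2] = 66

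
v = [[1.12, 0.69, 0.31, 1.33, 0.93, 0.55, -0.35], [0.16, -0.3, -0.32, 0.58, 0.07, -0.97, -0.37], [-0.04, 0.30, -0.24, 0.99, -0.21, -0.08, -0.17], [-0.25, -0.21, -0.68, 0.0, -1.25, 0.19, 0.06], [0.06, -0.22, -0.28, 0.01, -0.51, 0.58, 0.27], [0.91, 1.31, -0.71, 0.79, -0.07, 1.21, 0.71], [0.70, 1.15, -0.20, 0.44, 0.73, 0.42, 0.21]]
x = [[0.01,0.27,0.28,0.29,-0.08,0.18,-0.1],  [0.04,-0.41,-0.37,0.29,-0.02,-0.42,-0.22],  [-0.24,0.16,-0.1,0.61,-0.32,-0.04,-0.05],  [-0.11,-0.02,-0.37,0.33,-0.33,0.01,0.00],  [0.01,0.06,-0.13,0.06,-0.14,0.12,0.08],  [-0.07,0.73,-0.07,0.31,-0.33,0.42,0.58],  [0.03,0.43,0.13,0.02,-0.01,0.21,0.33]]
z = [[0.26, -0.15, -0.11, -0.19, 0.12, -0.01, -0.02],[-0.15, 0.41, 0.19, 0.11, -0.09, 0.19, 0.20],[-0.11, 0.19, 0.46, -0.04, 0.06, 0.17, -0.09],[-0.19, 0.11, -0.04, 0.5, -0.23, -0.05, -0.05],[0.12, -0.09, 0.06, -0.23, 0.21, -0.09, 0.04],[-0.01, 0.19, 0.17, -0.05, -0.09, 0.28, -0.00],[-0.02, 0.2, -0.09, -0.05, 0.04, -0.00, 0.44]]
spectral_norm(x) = 1.43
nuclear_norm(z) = 2.57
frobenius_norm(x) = 1.88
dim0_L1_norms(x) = [0.51, 2.08, 1.45, 1.91, 1.23, 1.4, 1.36]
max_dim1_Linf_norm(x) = 0.73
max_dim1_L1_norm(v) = 5.71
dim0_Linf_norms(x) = [0.24, 0.73, 0.37, 0.61, 0.33, 0.42, 0.58]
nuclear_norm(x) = 3.43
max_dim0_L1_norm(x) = 2.08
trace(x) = 0.44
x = v @ z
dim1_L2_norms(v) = [2.21, 1.28, 1.1, 1.47, 0.89, 2.38, 1.67]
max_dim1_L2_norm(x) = 1.12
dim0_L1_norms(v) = [3.24, 4.18, 2.74, 4.14, 3.77, 4.0, 2.14]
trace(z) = 2.56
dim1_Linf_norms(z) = [0.26, 0.41, 0.46, 0.5, 0.23, 0.28, 0.44]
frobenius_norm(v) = 4.38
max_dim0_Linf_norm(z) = 0.5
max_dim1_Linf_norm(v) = 1.33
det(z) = -0.00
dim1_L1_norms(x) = [1.21, 1.77, 1.52, 1.17, 0.6, 2.51, 1.16]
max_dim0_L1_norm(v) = 4.18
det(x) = 0.00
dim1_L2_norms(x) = [0.53, 0.78, 0.76, 0.61, 0.25, 1.12, 0.6]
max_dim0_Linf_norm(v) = 1.33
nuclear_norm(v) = 8.70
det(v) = -0.10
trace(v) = 1.49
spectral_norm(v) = 3.36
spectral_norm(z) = 0.89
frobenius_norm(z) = 1.29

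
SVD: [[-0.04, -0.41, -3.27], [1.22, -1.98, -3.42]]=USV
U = [[-0.61, -0.79], [-0.79, 0.61]]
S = [5.13, 1.28]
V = [[-0.18, 0.35, 0.92], [0.61, -0.69, 0.39]]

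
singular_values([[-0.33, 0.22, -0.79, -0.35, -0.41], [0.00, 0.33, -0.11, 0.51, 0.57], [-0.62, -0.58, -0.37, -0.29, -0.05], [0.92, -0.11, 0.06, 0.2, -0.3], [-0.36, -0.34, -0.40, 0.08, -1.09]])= [1.69, 1.17, 0.76, 0.55, 0.43]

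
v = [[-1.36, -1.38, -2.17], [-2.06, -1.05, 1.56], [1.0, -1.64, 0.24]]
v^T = [[-1.36, -2.06, 1.00], [-1.38, -1.05, -1.64], [-2.17, 1.56, 0.24]]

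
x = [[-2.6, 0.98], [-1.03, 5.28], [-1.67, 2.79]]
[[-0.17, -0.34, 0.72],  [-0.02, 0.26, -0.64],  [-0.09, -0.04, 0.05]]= x @ [[0.07, 0.16, -0.35], [0.01, 0.08, -0.19]]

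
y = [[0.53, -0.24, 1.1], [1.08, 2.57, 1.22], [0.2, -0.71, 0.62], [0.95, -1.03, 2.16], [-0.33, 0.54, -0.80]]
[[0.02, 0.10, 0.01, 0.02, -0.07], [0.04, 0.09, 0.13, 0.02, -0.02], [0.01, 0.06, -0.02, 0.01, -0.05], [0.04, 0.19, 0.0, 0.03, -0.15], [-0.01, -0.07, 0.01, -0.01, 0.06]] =y@[[-0.02, 0.09, 0.00, -0.05, 0.0], [0.01, -0.02, 0.04, 0.01, 0.02], [0.03, 0.04, 0.02, 0.04, -0.06]]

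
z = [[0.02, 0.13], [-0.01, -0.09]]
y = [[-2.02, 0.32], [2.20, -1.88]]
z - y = [[2.04,-0.19], [-2.21,1.79]]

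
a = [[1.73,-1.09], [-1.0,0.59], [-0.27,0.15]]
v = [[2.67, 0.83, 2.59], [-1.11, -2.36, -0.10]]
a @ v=[[5.83,4.01,4.59], [-3.32,-2.22,-2.65], [-0.89,-0.58,-0.71]]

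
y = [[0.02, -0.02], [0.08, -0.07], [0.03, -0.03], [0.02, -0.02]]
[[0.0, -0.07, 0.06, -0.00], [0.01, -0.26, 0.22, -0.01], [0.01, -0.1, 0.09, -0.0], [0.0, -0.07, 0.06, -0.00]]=y@[[-0.26, -3.38, 2.57, -0.21], [-0.44, -0.12, -0.27, -0.06]]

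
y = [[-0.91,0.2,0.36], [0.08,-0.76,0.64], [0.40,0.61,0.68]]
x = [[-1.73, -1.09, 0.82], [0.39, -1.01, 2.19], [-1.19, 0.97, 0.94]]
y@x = [[1.22, 1.14, 0.03], [-1.2, 1.30, -1.0], [-1.26, -0.39, 2.30]]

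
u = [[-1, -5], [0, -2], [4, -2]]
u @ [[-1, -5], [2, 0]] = [[-9, 5], [-4, 0], [-8, -20]]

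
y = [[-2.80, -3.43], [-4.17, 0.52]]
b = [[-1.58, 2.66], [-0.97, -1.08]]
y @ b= [[7.75, -3.74], [6.08, -11.65]]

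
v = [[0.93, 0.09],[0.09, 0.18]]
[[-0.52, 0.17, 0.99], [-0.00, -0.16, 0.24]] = v @ [[-0.58,0.28,0.98],[0.27,-1.04,0.83]]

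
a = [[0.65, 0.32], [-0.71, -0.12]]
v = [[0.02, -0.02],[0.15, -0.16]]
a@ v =[[0.06, -0.06], [-0.03, 0.03]]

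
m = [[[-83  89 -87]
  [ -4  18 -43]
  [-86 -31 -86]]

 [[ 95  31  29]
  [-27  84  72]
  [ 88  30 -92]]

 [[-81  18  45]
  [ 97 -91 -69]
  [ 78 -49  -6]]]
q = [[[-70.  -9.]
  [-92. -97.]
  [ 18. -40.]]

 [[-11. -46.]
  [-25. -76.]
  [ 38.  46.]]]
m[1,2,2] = -92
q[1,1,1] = -76.0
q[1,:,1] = [-46.0, -76.0, 46.0]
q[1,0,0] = -11.0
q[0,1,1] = -97.0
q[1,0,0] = -11.0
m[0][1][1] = 18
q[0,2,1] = -40.0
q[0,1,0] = -92.0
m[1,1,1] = 84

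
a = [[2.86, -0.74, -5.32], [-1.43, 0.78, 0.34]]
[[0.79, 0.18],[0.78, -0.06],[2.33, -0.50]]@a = [[2.0, -0.44, -4.14], [2.32, -0.62, -4.17], [7.38, -2.11, -12.57]]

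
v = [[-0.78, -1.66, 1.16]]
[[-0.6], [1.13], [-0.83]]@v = [[0.47, 1.0, -0.7], [-0.88, -1.88, 1.31], [0.65, 1.38, -0.96]]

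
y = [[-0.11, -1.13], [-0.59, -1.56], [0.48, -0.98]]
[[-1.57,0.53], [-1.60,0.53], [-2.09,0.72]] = y @ [[-1.28, 0.45], [1.51, -0.51]]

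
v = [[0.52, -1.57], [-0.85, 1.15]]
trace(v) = 1.67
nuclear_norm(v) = 2.50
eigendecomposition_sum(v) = [[-0.23, -0.24], [-0.13, -0.13]] + [[0.75,-1.33], [-0.72,1.28]]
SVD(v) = [[-0.76, 0.65], [0.65, 0.76]] @ diag([2.159629137139568, 0.3410307757634234]) @ [[-0.44, 0.90], [-0.90, -0.44]]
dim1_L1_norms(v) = [2.09, 2.0]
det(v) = -0.74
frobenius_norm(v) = 2.19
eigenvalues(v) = [-0.36, 2.03]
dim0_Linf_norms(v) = [0.85, 1.57]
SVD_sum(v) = [[0.72,  -1.47],[-0.62,  1.26]] + [[-0.2, -0.1], [-0.23, -0.11]]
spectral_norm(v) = 2.16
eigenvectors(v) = [[-0.87, 0.72], [-0.49, -0.69]]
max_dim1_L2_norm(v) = 1.65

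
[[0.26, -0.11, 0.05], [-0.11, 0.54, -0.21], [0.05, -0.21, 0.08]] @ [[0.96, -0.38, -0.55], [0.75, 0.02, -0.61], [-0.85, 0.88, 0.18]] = [[0.12,-0.06,-0.07], [0.48,-0.13,-0.31], [-0.18,0.05,0.12]]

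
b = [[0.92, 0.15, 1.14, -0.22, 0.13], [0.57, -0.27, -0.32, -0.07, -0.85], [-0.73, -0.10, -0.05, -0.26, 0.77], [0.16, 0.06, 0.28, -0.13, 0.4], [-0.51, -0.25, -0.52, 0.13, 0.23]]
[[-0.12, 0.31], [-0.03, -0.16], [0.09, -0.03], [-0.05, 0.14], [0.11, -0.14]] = b @ [[-0.2, 0.21], [-0.31, 0.26], [0.13, 0.06], [0.12, 0.07], [-0.06, 0.22]]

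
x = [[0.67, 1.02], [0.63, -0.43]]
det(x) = -0.93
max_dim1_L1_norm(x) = 1.69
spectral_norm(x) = 1.22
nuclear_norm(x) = 1.98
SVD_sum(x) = [[0.66,1.03], [-0.01,-0.02]] + [[0.01, -0.01], [0.64, -0.41]]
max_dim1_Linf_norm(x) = 1.02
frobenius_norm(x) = 1.44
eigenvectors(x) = [[0.92, -0.56], [0.38, 0.83]]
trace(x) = 0.24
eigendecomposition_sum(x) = [[0.86, 0.57],[0.35, 0.24]] + [[-0.19, 0.45],[0.28, -0.67]]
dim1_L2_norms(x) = [1.22, 0.76]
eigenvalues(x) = [1.09, -0.85]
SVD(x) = [[-1.0, 0.02],  [0.02, 1.0]] @ diag([1.2204916635897032, 0.7625615379154909]) @ [[-0.54, -0.84], [0.84, -0.54]]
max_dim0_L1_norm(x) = 1.45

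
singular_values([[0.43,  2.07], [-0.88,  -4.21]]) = [4.79, 0.0]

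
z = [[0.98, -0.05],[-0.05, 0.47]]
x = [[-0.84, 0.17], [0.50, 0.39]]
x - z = [[-1.82, 0.22], [0.55, -0.08]]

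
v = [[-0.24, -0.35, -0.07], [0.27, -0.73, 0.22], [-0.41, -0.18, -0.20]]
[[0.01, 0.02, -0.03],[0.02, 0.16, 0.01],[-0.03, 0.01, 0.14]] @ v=[[0.02, -0.01, 0.01], [0.03, -0.13, 0.03], [-0.05, -0.02, -0.02]]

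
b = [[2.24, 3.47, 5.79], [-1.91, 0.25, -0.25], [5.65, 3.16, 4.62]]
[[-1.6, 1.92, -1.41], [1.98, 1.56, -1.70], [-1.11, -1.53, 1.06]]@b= [[-15.22,-9.53,-16.26], [-8.15,1.89,3.22], [6.42,-0.88,-1.15]]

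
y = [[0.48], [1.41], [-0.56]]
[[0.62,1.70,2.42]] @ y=[[1.34]]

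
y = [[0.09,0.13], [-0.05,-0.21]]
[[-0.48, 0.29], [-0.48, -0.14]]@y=[[-0.06,-0.12], [-0.04,-0.03]]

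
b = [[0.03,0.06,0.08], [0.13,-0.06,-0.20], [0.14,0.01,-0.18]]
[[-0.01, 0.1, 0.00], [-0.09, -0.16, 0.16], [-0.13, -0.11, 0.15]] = b @ [[-0.17, 0.25, 0.95], [-0.81, 0.51, -0.28], [0.56, 0.82, -0.12]]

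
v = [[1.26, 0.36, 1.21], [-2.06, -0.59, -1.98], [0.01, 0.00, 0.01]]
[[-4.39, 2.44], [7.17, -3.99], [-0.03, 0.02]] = v @ [[-1.08, 1.15], [-1.04, -1.59], [-2.19, 1.29]]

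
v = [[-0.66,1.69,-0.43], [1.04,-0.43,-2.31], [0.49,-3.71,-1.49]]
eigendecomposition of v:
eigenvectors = [[0.17,-0.91,-0.46],[-0.56,-0.04,-0.67],[-0.81,-0.42,0.59]]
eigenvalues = [-4.13, -0.78, 2.33]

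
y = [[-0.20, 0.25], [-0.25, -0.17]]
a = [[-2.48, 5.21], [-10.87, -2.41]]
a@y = [[-0.81, -1.51], [2.78, -2.31]]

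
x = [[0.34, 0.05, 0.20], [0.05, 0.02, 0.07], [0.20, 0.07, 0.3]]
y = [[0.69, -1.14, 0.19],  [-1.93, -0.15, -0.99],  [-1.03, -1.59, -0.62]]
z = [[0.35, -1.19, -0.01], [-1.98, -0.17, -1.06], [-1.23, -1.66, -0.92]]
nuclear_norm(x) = 0.66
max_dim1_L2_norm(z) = 2.26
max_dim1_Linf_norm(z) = 1.98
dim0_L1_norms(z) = [3.56, 3.02, 1.99]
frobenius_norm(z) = 3.42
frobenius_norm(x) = 0.55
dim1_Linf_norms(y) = [1.14, 1.93, 1.59]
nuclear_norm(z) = 4.67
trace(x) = 0.66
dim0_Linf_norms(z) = [1.98, 1.66, 1.06]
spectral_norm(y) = 2.69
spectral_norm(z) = 2.98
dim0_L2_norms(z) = [2.36, 2.05, 1.4]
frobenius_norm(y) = 3.24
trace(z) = -0.74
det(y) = -0.27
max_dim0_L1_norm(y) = 3.65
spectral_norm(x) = 0.53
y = z + x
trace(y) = -0.08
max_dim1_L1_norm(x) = 0.59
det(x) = 0.00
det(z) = 0.02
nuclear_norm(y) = 4.55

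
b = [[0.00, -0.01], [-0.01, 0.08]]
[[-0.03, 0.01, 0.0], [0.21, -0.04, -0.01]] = b @ [[-0.28,0.09,-0.01], [2.63,-0.51,-0.08]]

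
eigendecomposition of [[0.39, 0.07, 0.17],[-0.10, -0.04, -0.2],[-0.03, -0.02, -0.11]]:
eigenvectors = [[-0.98, -0.27, 0.11], [0.21, 0.82, -0.98], [0.05, 0.49, 0.15]]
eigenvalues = [0.37, -0.13, 0.0]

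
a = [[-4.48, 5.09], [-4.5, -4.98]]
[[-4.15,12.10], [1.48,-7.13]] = a @ [[0.29, -0.53], [-0.56, 1.91]]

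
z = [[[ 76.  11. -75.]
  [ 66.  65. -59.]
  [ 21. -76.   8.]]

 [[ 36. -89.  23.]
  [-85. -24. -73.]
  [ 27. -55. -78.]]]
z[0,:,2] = [-75.0, -59.0, 8.0]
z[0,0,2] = -75.0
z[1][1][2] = -73.0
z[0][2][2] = 8.0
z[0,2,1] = -76.0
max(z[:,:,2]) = 23.0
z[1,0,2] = 23.0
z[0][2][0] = 21.0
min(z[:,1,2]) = -73.0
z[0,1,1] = 65.0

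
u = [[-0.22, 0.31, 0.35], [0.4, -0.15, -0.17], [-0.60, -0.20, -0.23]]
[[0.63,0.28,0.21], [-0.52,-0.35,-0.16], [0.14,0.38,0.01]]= u @ [[-0.74, -0.75, -0.2],  [1.42, 0.97, 0.44],  [0.07, -0.54, 0.09]]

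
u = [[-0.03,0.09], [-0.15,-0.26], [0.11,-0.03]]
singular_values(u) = [0.31, 0.13]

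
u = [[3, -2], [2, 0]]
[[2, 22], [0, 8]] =u@[[0, 4], [-1, -5]]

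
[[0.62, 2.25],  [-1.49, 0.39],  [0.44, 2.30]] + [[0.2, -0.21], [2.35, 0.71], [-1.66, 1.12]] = [[0.82, 2.04],[0.86, 1.10],[-1.22, 3.42]]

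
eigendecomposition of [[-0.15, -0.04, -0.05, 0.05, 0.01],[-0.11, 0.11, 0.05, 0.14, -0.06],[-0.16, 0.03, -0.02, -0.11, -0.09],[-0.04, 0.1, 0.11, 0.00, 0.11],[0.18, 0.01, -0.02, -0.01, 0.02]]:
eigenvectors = [[-0.02+0.00j, (0.09+0j), (0.66+0j), 0.08-0.20j, (0.08+0.2j)], [0.89+0.00j, 0.67+0.00j, -0.04+0.00j, (-0.34-0.35j), (-0.34+0.35j)], [(-0.1+0j), -0.53+0.00j, 0.50+0.00j, (0.25+0.48j), 0.25-0.48j], [(0.45+0j), 0.39+0.00j, 0.19+0.00j, 0.54+0.00j, 0.54-0.00j], [0.01+0.00j, 0.34+0.00j, -0.53+0.00j, (-0.27+0.25j), (-0.27-0.25j)]]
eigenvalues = [(0.18+0j), (0.11+0j), (-0.18+0j), (-0.07+0.1j), (-0.07-0.1j)]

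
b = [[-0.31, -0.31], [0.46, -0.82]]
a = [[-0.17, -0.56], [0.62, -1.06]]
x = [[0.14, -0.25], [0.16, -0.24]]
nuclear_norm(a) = 1.70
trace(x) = -0.10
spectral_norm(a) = 1.30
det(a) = 0.53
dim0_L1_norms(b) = [0.77, 1.13]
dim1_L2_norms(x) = [0.29, 0.29]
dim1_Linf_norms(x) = [0.25, 0.24]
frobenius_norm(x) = 0.41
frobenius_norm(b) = 1.04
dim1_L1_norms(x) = [0.39, 0.4]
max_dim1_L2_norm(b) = 0.94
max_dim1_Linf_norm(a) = 1.06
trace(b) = -1.13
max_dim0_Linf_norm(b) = 0.82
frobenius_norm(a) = 1.36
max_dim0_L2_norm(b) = 0.88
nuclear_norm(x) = 0.42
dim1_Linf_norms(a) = [0.56, 1.06]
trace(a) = -1.23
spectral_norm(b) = 0.95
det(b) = 0.40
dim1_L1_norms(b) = [0.62, 1.28]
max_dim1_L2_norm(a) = 1.23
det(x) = 0.01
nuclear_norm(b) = 1.37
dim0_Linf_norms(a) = [0.62, 1.06]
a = x + b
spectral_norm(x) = 0.41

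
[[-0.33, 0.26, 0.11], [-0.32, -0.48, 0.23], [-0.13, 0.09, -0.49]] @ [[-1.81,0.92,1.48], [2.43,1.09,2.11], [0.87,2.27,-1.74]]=[[1.32, 0.23, -0.13], [-0.39, -0.30, -1.89], [0.03, -1.13, 0.85]]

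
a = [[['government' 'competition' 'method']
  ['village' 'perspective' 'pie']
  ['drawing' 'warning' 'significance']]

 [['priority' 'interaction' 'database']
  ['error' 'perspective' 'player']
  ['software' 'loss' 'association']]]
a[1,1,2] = 'player'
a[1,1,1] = 'perspective'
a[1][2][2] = 'association'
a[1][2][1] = 'loss'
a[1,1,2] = 'player'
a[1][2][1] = 'loss'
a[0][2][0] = 'drawing'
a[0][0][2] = 'method'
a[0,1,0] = 'village'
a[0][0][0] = 'government'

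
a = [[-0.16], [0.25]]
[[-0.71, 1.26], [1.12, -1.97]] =a @ [[4.46, -7.88]]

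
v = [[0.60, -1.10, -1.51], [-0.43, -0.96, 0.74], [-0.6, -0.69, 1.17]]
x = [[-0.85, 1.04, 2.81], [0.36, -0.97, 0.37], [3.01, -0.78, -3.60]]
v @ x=[[-5.45,2.87,6.72], [2.25,-0.09,-4.23], [3.78,-0.87,-6.15]]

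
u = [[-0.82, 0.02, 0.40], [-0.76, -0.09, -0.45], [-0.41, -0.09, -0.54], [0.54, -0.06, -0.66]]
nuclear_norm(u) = 2.36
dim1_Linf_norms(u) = [0.82, 0.76, 0.54, 0.66]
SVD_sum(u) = [[-0.86, -0.02, 0.16], [-0.66, -0.01, 0.12], [-0.3, -0.01, 0.06], [0.64, 0.01, -0.12]] + [[0.04, 0.03, 0.24], [-0.10, -0.08, -0.57], [-0.11, -0.08, -0.6], [-0.10, -0.07, -0.54]] + [[-0.0, 0.00, -0.00],[-0.0, 0.00, -0.00],[0.00, -0.00, 0.0],[-0.0, 0.00, -0.0]]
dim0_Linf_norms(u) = [0.82, 0.09, 0.66]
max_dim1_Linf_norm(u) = 0.82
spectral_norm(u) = 1.32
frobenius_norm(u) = 1.68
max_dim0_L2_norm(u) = 1.31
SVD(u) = [[-0.67, 0.24, 0.55], [-0.51, -0.56, 0.14], [-0.23, -0.59, -0.51], [0.49, -0.53, 0.65]] @ diag([1.3164427202674036, 1.0423802475886959, 0.004688676986985351]) @ [[0.98, 0.02, -0.18], [0.18, 0.13, 0.97], [-0.04, 0.99, -0.13]]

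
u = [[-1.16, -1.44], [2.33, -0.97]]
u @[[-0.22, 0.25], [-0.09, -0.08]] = [[0.38, -0.17], [-0.43, 0.66]]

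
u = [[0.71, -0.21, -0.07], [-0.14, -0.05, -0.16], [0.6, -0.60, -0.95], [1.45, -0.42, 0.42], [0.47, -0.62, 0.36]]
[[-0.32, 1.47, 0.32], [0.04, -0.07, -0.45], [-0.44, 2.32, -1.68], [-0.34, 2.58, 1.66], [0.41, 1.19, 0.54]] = u @ [[-0.63,  1.68,  0.87], [-0.80,  -1.06,  0.83], [0.57,  -0.71,  1.79]]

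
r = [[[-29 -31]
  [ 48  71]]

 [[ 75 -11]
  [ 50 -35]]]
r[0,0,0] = -29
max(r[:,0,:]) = 75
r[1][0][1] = -11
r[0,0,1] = -31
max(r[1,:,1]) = -11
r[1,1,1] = -35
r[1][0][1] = -11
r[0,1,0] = 48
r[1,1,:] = [50, -35]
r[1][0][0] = 75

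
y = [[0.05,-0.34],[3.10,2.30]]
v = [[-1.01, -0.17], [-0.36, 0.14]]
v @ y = [[-0.58, -0.05], [0.42, 0.44]]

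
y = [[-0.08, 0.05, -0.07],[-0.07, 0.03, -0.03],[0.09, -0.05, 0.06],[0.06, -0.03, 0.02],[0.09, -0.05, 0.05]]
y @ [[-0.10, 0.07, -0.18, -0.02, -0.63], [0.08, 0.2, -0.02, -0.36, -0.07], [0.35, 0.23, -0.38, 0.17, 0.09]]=[[-0.01, -0.01, 0.04, -0.03, 0.04], [-0.00, -0.01, 0.02, -0.01, 0.04], [0.01, 0.01, -0.04, 0.03, -0.05], [-0.00, 0.00, -0.02, 0.01, -0.03], [0.0, 0.01, -0.03, 0.02, -0.05]]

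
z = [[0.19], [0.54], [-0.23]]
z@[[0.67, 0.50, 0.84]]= [[0.13,0.10,0.16], [0.36,0.27,0.45], [-0.15,-0.12,-0.19]]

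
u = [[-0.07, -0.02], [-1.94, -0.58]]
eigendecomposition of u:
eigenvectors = [[0.29, 0.03], [-0.96, 1.0]]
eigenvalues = [-0.0, -0.65]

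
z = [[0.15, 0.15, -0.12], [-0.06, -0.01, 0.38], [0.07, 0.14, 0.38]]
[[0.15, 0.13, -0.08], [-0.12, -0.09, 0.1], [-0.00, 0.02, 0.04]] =z @ [[0.47, 0.34, -0.22], [0.34, 0.41, -0.17], [-0.22, -0.17, 0.22]]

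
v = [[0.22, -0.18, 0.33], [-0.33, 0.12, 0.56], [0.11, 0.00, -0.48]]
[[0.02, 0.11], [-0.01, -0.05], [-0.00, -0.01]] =v @ [[0.01, 0.05], [-0.09, -0.5], [0.01, 0.04]]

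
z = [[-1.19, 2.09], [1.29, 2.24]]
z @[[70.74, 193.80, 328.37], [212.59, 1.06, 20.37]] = [[360.13, -228.41, -348.19],  [567.46, 252.38, 469.23]]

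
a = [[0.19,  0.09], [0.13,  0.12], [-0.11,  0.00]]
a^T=[[0.19,0.13,-0.11], [0.09,0.12,0.00]]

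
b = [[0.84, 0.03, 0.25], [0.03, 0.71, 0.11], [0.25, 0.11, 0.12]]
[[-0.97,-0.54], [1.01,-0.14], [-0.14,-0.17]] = b @ [[-1.24, -0.7], [1.45, -0.20], [0.12, 0.23]]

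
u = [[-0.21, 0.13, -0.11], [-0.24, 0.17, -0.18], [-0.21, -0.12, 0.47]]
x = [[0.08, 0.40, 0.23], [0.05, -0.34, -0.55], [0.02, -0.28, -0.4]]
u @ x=[[-0.01,-0.1,-0.08],[-0.01,-0.10,-0.08],[-0.01,-0.17,-0.17]]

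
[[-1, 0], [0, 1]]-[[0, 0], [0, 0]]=[[-1, 0], [0, 1]]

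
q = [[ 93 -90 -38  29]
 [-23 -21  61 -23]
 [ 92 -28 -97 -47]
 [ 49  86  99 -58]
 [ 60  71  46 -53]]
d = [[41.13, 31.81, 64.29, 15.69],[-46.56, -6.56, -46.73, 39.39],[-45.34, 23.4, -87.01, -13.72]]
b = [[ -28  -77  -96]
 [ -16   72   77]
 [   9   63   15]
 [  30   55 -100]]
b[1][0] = -16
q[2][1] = -28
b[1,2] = 77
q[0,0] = 93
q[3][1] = 86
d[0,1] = 31.81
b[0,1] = -77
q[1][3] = -23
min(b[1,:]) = -16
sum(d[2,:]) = -122.67000000000002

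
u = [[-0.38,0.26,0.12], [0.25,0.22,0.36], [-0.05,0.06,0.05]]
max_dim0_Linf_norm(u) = 0.38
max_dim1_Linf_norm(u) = 0.38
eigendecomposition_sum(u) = [[-0.41,0.15,-0.01], [0.18,-0.07,0.01], [-0.06,0.02,-0.0]] + [[0.0, 0.0, -0.0], [0.0, 0.00, -0.0], [-0.00, -0.0, 0.0]] + [[0.03, 0.11, 0.13],[0.07, 0.29, 0.36],[0.01, 0.04, 0.05]]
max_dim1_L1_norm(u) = 0.83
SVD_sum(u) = [[0.0, 0.17, 0.19], [0.0, 0.28, 0.31], [0.0, 0.05, 0.06]] + [[-0.38, 0.09, -0.07],  [0.25, -0.06, 0.05],  [-0.05, 0.01, -0.01]] + [[0.0, 0.00, -0.0], [0.0, 0.00, -0.00], [-0.0, -0.0, 0.00]]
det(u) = -0.00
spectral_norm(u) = 0.50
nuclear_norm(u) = 0.98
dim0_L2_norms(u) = [0.46, 0.35, 0.38]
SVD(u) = [[-0.52, 0.84, -0.17], [-0.84, -0.54, -0.07], [-0.15, 0.11, 0.98]] @ diag([0.4972400574634623, 0.4777462598619039, 0.0032918751031838743]) @ [[-0.01, -0.66, -0.75], [-0.96, 0.22, -0.18], [-0.29, -0.72, 0.64]]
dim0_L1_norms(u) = [0.68, 0.54, 0.53]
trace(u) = -0.11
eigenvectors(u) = [[0.91, -0.29, 0.35], [-0.39, -0.72, 0.93], [0.13, 0.63, 0.12]]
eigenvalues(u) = [-0.48, 0.0, 0.36]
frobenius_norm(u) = 0.69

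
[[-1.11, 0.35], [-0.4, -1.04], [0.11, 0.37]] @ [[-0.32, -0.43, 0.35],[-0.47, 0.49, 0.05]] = [[0.19, 0.65, -0.37], [0.62, -0.34, -0.19], [-0.21, 0.13, 0.06]]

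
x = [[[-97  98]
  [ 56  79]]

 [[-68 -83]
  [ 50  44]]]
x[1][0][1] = -83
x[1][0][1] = -83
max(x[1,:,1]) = 44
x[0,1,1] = 79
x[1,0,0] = -68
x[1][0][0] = -68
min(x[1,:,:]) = -83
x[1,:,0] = [-68, 50]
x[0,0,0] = -97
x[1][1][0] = 50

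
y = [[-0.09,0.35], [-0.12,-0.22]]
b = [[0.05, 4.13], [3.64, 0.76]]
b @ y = [[-0.50, -0.89],  [-0.42, 1.11]]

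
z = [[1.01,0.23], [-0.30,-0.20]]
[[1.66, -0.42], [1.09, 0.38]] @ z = [[1.80, 0.47], [0.99, 0.17]]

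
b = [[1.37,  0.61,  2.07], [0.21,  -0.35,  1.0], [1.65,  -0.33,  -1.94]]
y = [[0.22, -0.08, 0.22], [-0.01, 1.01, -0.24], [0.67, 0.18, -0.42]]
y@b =[[0.65,  0.09,  -0.05], [-0.2,  -0.28,  1.45], [0.26,  0.48,  2.38]]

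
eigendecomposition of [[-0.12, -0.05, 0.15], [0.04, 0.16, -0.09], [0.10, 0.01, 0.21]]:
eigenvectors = [[0.95,  -0.37,  0.14], [-0.20,  0.56,  -0.99], [-0.26,  -0.74,  -0.07]]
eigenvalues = [-0.15, 0.25, 0.15]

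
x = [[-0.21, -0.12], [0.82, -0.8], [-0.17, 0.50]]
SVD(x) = [[-0.04,  -0.73], [0.92,  0.24], [-0.39,  0.64]] @ diag([1.2430210313443246, 0.3235718090867793]) @ [[0.67, -0.75], [0.75, 0.67]]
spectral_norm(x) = 1.24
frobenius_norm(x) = 1.28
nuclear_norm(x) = 1.57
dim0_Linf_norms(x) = [0.82, 0.8]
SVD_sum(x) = [[-0.03, 0.04], [0.76, -0.85], [-0.32, 0.36]] + [[-0.18,  -0.16], [0.06,  0.05], [0.15,  0.14]]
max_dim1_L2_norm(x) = 1.15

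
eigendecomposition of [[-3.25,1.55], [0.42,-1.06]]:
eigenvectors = [[-0.99,-0.53], [0.17,-0.85]]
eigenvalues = [-3.52, -0.79]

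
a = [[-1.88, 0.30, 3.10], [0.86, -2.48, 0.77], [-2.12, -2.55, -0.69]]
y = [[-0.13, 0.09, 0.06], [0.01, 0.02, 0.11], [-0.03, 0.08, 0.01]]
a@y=[[0.15, 0.08, -0.05],[-0.16, 0.09, -0.21],[0.27, -0.30, -0.41]]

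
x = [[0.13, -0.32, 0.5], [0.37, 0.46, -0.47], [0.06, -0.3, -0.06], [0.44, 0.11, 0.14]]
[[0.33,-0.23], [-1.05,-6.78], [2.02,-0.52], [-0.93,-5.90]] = x @ [[0.44, -13.75], [-5.99, -1.45], [-3.29, 2.18]]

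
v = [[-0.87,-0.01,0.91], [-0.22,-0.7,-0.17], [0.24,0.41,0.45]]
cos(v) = [[0.56, -0.17, 0.17], [-0.13, 0.80, 0.07], [0.08, 0.05, 0.83]]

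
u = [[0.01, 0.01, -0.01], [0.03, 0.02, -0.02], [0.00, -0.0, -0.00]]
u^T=[[0.01,  0.03,  0.00],[0.01,  0.02,  -0.00],[-0.01,  -0.02,  -0.0]]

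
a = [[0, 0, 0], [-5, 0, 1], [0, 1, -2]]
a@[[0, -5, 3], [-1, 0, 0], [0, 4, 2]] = [[0, 0, 0], [0, 29, -13], [-1, -8, -4]]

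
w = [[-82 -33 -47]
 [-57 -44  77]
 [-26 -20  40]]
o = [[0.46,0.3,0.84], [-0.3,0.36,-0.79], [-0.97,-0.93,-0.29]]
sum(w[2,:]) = -6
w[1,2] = 77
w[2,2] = 40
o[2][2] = -0.29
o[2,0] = -0.971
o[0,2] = 0.84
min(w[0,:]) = -82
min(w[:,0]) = -82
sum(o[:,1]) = -0.272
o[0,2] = 0.84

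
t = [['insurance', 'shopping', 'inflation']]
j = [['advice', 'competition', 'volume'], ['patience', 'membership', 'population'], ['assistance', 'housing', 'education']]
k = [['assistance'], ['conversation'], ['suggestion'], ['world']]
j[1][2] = 'population'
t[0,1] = 'shopping'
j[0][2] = 'volume'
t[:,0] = ['insurance']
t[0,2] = 'inflation'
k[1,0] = 'conversation'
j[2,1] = 'housing'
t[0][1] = 'shopping'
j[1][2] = 'population'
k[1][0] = 'conversation'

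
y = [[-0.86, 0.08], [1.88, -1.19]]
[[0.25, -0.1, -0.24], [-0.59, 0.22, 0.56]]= y@[[-0.29,0.11,0.28],[0.04,-0.01,-0.03]]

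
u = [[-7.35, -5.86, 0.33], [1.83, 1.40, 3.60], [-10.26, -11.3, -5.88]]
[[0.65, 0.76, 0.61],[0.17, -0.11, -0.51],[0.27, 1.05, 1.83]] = u @ [[-0.10, -0.07, -0.0], [0.02, -0.04, -0.11], [0.09, 0.02, -0.1]]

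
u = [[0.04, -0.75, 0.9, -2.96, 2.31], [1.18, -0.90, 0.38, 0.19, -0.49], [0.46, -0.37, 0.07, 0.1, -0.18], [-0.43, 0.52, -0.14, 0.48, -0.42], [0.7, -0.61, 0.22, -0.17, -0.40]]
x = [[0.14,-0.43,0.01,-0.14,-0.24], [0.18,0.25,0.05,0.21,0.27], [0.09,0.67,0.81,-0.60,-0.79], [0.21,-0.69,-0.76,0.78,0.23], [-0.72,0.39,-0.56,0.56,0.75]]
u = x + [[-0.10, -0.32, 0.89, -2.82, 2.55], [1.0, -1.15, 0.33, -0.02, -0.76], [0.37, -1.04, -0.74, 0.7, 0.61], [-0.64, 1.21, 0.62, -0.30, -0.65], [1.42, -1.0, 0.78, -0.73, -1.15]]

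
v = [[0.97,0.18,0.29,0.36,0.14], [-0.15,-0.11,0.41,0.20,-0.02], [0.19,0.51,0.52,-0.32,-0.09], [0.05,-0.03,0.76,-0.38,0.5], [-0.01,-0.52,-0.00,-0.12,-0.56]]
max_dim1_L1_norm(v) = 1.94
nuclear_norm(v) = 3.98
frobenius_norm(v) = 1.92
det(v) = -0.21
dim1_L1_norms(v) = [1.94, 0.89, 1.63, 1.72, 1.21]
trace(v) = 0.44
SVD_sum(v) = [[0.42,  0.29,  0.54,  -0.05,  0.29], [0.07,  0.05,  0.09,  -0.01,  0.05], [0.33,  0.22,  0.42,  -0.04,  0.23], [0.39,  0.27,  0.50,  -0.05,  0.27], [-0.2,  -0.14,  -0.26,  0.03,  -0.14]] + [[0.51,0.05,-0.32,0.40,-0.12], [-0.12,-0.01,0.08,-0.10,0.03], [-0.15,-0.02,0.09,-0.12,0.04], [-0.41,-0.04,0.25,-0.32,0.10], [-0.01,-0.00,0.01,-0.01,0.00]] + [[0.04, -0.10, 0.07, -0.01, -0.09],[0.05, -0.14, 0.10, -0.01, -0.13],[0.01, -0.02, 0.02, -0.0, -0.02],[0.03, -0.07, 0.05, -0.01, -0.06],[0.16, -0.41, 0.3, -0.03, -0.38]] + [[-0.01, -0.05, 0.01, 0.04, 0.06], [-0.01, -0.11, 0.01, 0.08, 0.12], [0.03, 0.30, -0.04, -0.21, -0.32], [-0.02, -0.15, 0.02, 0.1, 0.15], [0.01, 0.06, -0.01, -0.04, -0.06]] + [[0.01, -0.01, -0.01, -0.01, 0.0],[-0.14, 0.10, 0.13, 0.24, -0.09],[-0.03, 0.02, 0.03, 0.05, -0.02],[0.06, -0.04, -0.06, -0.11, 0.04],[0.04, -0.03, -0.03, -0.06, 0.02]]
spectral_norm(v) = 1.32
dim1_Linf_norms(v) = [0.97, 0.41, 0.52, 0.76, 0.56]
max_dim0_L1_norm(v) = 1.98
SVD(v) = [[-0.6, 0.75, 0.23, 0.15, 0.05], [-0.10, -0.18, 0.30, 0.31, -0.88], [-0.47, -0.22, 0.05, -0.83, -0.18], [-0.56, -0.6, 0.15, 0.4, 0.38], [0.3, -0.02, 0.91, -0.16, 0.23]] @ diag([1.3182806678368735, 0.9806414018088855, 0.7171371423696066, 0.5832698889069537, 0.38300010129802414]) @ [[-0.52,-0.36,-0.67,0.07,-0.37], [0.70,0.07,-0.43,0.54,-0.16], [0.25,-0.63,0.45,-0.05,-0.58], [-0.07,-0.62,0.07,0.42,0.65], [0.42,-0.30,-0.38,-0.72,0.27]]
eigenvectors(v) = [[(0.05+0j), (0.19+0.15j), 0.19-0.15j, -0.96+0.00j, (0.73+0j)], [0.36+0.00j, (-0.15+0.36j), (-0.15-0.36j), (0.02+0j), (-0.45+0j)], [-0.23+0.00j, (-0.02-0.32j), -0.02+0.32j, -0.22+0.00j, -0.44+0.00j], [(-0.52+0j), (-0.73+0j), (-0.73-0j), -0.15+0.00j, -0.18+0.00j], [0.74+0.00j, (-0.15-0.36j), (-0.15+0.36j), 0.01+0.00j, (0.21+0j)]]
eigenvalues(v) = [(-0.73+0j), (-0.28+0.58j), (-0.28-0.58j), (1.09+0j), (0.63+0j)]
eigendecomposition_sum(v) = [[(-0+0j), -0.03+0.00j, 0j, (0.01+0j), -0.03-0.00j], [-0.02+0.00j, (-0.18+0j), 0.02+0.00j, 0.07+0.00j, (-0.21-0j)], [0.01-0.00j, 0.12-0.00j, -0.01-0.00j, -0.05-0.00j, 0.14+0.00j], [0.03-0.00j, 0.26-0.00j, -0.03-0.00j, (-0.11-0j), (0.3+0j)], [(-0.04+0j), -0.37+0.00j, (0.04+0j), 0.15+0.00j, (-0.43-0j)]] + [[0.00+0.02j, (0.05+0.06j), (-0.07-0.05j), 0.08-0.04j, 0.02-0.08j],[-0.03+0.01j, (-0.08+0.1j), (0.05-0.13j), 0.10+0.12j, 0.12-0.01j],[(0.01-0.02j), 0.02-0.10j, (0.01+0.12j), -0.11-0.05j, -0.09+0.05j],[(-0.05-0.04j), (-0.23-0.06j), 0.26-0.00j, -0.13+0.25j, 0.11+0.21j],[(0.01-0.03j), -0.02-0.13j, (0.05+0.13j), -0.15-0.01j, (-0.08+0.09j)]] + [[-0.02j,(0.05-0.06j),(-0.07+0.05j),0.08+0.04j,0.02+0.08j], [-0.03-0.01j,(-0.08-0.1j),0.05+0.13j,0.10-0.12j,0.12+0.01j], [(0.01+0.02j),0.02+0.10j,0.01-0.12j,(-0.11+0.05j),(-0.09-0.05j)], [-0.05+0.04j,-0.23+0.06j,0.26+0.00j,(-0.13-0.25j),(0.11-0.21j)], [0.01+0.03j,-0.02+0.13j,(0.05-0.13j),-0.15+0.01j,(-0.08-0.09j)]] + [[0.87+0.00j,(0.5+0j),(0.91+0j),0.08-0.00j,0.04-0.00j], [-0.02-0.00j,-0.01-0.00j,-0.02-0.00j,(-0+0j),-0.00+0.00j], [(0.2+0j),(0.12+0j),0.21+0.00j,0.02-0.00j,0.01-0.00j], [(0.13+0j),(0.08+0j),(0.14+0j),0.01-0.00j,(0.01-0j)], [-0.01-0.00j,(-0.01-0j),-0.01-0.00j,-0.00+0.00j,(-0+0j)]] + [[0.09-0.00j,-0.39-0.00j,(-0.49-0j),(0.1+0j),(0.1+0j)], [(-0.06+0j),0.24+0.00j,0.30+0.00j,(-0.06-0j),-0.06-0.00j], [(-0.06+0j),0.24+0.00j,0.30+0.00j,(-0.06-0j),-0.06-0.00j], [-0.02+0.00j,(0.1+0j),0.12+0.00j,(-0.03-0j),-0.02-0.00j], [(0.03-0j),(-0.11-0j),-0.14-0.00j,0.03+0.00j,0.03+0.00j]]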